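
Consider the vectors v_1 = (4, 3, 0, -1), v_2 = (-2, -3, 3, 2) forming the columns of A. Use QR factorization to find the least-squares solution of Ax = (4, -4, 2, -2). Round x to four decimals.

v_1 = (4, 3, 0, -1); ‖v_1‖ = 5.0990, so q_1 = (0.7845, 0.5883, 0.0000, -0.1961).
q_1·v_2 = 0.7845·(-2) + 0.5883·(-3) + 0.0000·3 + (-0.1961)·2 = -3.7262.
u_2 = v_2 + 3.7262·q_1 = (0.9231, -0.8077, 3.0000, 1.2692).
‖u_2‖ = 3.4807, so q_2 = (0.2652, -0.2320, 0.8619, 0.3646).
Qᵀb = (1.1767, 2.9835).
Back-substitute: x_2 = 2.9835/3.4807 = 0.8571.
x_1 = (1.1767 + 3.7262·0.8571)/5.0990 = 0.8571.

x = (0.8571, 0.8571)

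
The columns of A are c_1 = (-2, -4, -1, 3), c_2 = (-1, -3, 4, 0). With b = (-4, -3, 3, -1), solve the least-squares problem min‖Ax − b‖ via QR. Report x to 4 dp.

x = (0.1676, 0.8971)

e_1 = c_1/‖c_1‖ = (-2, -4, -1, 3)/5.4772 = (-0.3651, -0.7303, -0.1826, 0.5477).
r_{12} = e_1·c_2 = 1.8257.
u_2 = c_2 − 1.8257·e_1 = (-0.3333, -1.6667, 4.3333, -1.0000).
‖u_2‖ = 4.7610, so e_2 = (-0.0700, -0.3501, 0.9102, -0.2100).
Qᵀb = (2.5560, 4.2709).
Back-substitute: x_2 = 4.2709/4.7610 = 0.8971.
x_1 = (2.5560 − 1.8257·0.8971)/5.4772 = 0.1676.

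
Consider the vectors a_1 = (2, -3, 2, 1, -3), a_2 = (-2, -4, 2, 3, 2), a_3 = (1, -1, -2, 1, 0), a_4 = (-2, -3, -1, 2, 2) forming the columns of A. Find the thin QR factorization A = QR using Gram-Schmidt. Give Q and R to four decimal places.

q_1 = a_1/‖a_1‖ = (2, -3, 2, 1, -3)/5.1962 = (0.3849, -0.5774, 0.3849, 0.1925, -0.5774).
r_{12} = q_1·a_2 = 1.7321.
u_2 = a_2 − 1.7321·q_1 = (-2.6667, -3.0000, 1.3333, 2.6667, 3.0000).
‖u_2‖ = 5.8310, so q_2 = (-0.4573, -0.5145, 0.2287, 0.4573, 0.5145).
r_{13} = q_1·a_3 = 0.3849; r_{23} = q_2·a_3 = 0.0572.
u_3 = a_3 − 0.3849·q_1 − 0.0572·q_2 = (0.8780, -0.7484, -2.1612, 0.8998, 0.1928).
‖u_3‖ = 2.6170, so q_3 = (0.3355, -0.2860, -0.8258, 0.3438, 0.0737).
r_{14} = q_1·a_4 = -0.1925; r_{24} = q_2·a_4 = 4.1731; r_{34} = q_3·a_4 = 1.8477.
u_4 = a_4 + 0.1925·q_1 − 4.1731·q_2 − 1.8477·q_3 = (-0.6373, -0.4357, -0.3542, -0.5068, -0.3943).
‖u_4‖ = 1.0648, so q_4 = (-0.5986, -0.4092, -0.3327, -0.4759, -0.3703).

Q = [[0.3849, -0.4573, 0.3355, -0.5986], [-0.5774, -0.5145, -0.2860, -0.4092], [0.3849, 0.2287, -0.8258, -0.3327], [0.1925, 0.4573, 0.3438, -0.4759], [-0.5774, 0.5145, 0.0737, -0.3703]], R = [[5.1962, 1.7321, 0.3849, -0.1925], [0.0000, 5.8310, 0.0572, 4.1731], [0.0000, 0.0000, 2.6170, 1.8477], [0.0000, 0.0000, 0.0000, 1.0648]]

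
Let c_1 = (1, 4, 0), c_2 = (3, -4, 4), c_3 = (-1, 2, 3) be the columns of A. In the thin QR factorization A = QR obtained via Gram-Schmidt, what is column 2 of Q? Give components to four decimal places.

e_1 = c_1/‖c_1‖ = (1, 4, 0)/4.1231 = (0.2425, 0.9701, 0.0000).
r_{12} = e_1·c_2 = -3.1530.
u_2 = c_2 + 3.1530·e_1 = (3.7647, -0.9412, 4.0000).
‖u_2‖ = 5.5730, so e_2 = (0.6755, -0.1689, 0.7177).

e_2 = (0.6755, -0.1689, 0.7177)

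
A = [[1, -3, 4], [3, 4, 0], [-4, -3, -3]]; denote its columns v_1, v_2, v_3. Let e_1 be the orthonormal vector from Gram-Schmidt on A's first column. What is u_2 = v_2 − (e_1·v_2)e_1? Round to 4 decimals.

u_2 = (-3.8077, 1.5769, 0.2308)

v_1 = (1, 3, -4); ‖v_1‖ = 5.0990, so e_1 = (0.1961, 0.5883, -0.7845).
e_1·v_2 = 0.1961·(-3) + 0.5883·4 + (-0.7845)·(-3) = 4.1184.
u_2 = v_2 − 4.1184·e_1 = (-3.8077, 1.5769, 0.2308).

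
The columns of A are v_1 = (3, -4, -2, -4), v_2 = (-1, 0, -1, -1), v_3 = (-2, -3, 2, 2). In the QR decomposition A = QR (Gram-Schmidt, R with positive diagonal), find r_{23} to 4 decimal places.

r_{23} = -0.9562

q_1 = v_1/‖v_1‖ = (3, -4, -2, -4)/6.7082 = (0.4472, -0.5963, -0.2981, -0.5963).
r_{12} = q_1·v_2 = 0.4472.
u_2 = v_2 − 0.4472·q_1 = (-1.2000, 0.2667, -0.8667, -0.7333).
‖u_2‖ = 1.6733, so q_2 = (-0.7171, 0.1594, -0.5179, -0.4383).
r_{23} = q_2·v_3 = -0.9562.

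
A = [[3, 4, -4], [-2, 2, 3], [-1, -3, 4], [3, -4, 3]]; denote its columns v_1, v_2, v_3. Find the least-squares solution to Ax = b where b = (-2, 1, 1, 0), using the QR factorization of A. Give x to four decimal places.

v_1 = (3, -2, -1, 3); ‖v_1‖ = 4.7958, so q_1 = (0.6255, -0.4170, -0.2085, 0.6255).
q_1·v_2 = 0.6255·4 + (-0.4170)·2 + (-0.2085)·(-3) + 0.6255·(-4) = -0.2085.
u_2 = v_2 + 0.2085·q_1 = (4.1304, 1.9130, -3.0435, -3.8696).
‖u_2‖ = 6.7050, so q_2 = (0.6160, 0.2853, -0.4539, -0.5771).
q_1·v_3 = 0.6255·(-4) + (-0.4170)·3 + (-0.2085)·4 + 0.6255·3 = -2.7107; q_2·v_3 = 0.6160·(-4) + 0.2853·3 + (-0.4539)·4 + (-0.5771)·3 = -5.1552.
u_3 = v_3 + 2.7107·q_1 + 5.1552·q_2 = (0.8714, 3.3404, 1.0948, 1.7205).
‖u_3‖ = 4.0095, so q_3 = (0.2173, 0.8331, 0.2730, 0.4291).
Qᵀb = (-1.8766, -1.4006, 0.6715).
Back-substitute: x_3 = 0.6715/4.0095 = 0.1675.
x_2 = (-1.4006 + 5.1552·0.1675)/6.7050 = -0.0801.
x_1 = (-1.8766 + 0.2085·(-0.0801) + 2.7107·0.1675)/4.7958 = -0.3001.

x = (-0.3001, -0.0801, 0.1675)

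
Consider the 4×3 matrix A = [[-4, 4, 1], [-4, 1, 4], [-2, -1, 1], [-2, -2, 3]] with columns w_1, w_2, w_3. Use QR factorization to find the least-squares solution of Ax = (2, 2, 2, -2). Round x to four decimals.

x = (-0.8534, 0.0326, -0.6640)

w_1 = (-4, -4, -2, -2); ‖w_1‖ = 6.3246, so e_1 = (-0.6325, -0.6325, -0.3162, -0.3162).
e_1·w_2 = (-0.6325)·4 + (-0.6325)·1 + (-0.3162)·(-1) + (-0.3162)·(-2) = -2.2136.
u_2 = w_2 + 2.2136·e_1 = (2.6000, -0.4000, -1.7000, -2.7000).
‖u_2‖ = 4.1352, so e_2 = (0.6287, -0.0967, -0.4111, -0.6529).
e_1·w_3 = (-0.6325)·1 + (-0.6325)·4 + (-0.3162)·1 + (-0.3162)·3 = -4.4272; e_2·w_3 = 0.6287·1 + (-0.0967)·4 + (-0.4111)·1 + (-0.6529)·3 = -2.1281.
u_3 = w_3 + 4.4272·e_1 + 2.1281·e_2 = (-0.4620, 0.9942, -1.2749, 0.2105).
‖u_3‖ = 1.6945, so e_3 = (-0.2726, 0.5867, -0.7523, 0.1242).
Qᵀb = (-2.5298, 1.5477, -1.1251).
Back-substitute: x_3 = -1.1251/1.6945 = -0.6640.
x_2 = (1.5477 + 2.1281·(-0.6640))/4.1352 = 0.0326.
x_1 = (-2.5298 + 2.2136·0.0326 + 4.4272·(-0.6640))/6.3246 = -0.8534.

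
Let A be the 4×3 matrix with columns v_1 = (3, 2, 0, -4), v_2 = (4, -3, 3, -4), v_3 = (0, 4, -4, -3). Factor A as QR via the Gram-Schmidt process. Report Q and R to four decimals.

v_1 = (3, 2, 0, -4); ‖v_1‖ = 5.3852, so e_1 = (0.5571, 0.3714, 0.0000, -0.7428).
e_1·v_2 = 0.5571·4 + 0.3714·(-3) + 0.0000·3 + (-0.7428)·(-4) = 4.0853.
u_2 = v_2 − 4.0853·e_1 = (1.7241, -4.5172, 3.0000, -0.9655).
‖u_2‖ = 5.7715, so e_2 = (0.2987, -0.7827, 0.5198, -0.1673).
e_1·v_3 = 0.5571·0 + 0.3714·4 + 0.0000·(-4) + (-0.7428)·(-3) = 3.7139; e_2·v_3 = 0.2987·0 + (-0.7827)·4 + 0.5198·(-4) + (-0.1673)·(-3) = -4.7080.
u_3 = v_3 − 3.7139·e_1 + 4.7080·e_2 = (-0.6625, -1.0642, -1.5528, -1.0290).
‖u_3‖ = 2.2453, so e_3 = (-0.2951, -0.4740, -0.6916, -0.4583).

Q = [[0.5571, 0.2987, -0.2951], [0.3714, -0.7827, -0.4740], [0.0000, 0.5198, -0.6916], [-0.7428, -0.1673, -0.4583]], R = [[5.3852, 4.0853, 3.7139], [0.0000, 5.7715, -4.7080], [0.0000, 0.0000, 2.2453]]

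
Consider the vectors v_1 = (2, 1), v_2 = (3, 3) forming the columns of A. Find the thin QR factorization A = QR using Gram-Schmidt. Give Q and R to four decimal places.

Q = [[0.8944, -0.4472], [0.4472, 0.8944]], R = [[2.2361, 4.0249], [0.0000, 1.3416]]

e_1 = v_1/‖v_1‖ = (2, 1)/2.2361 = (0.8944, 0.4472).
r_{12} = e_1·v_2 = 4.0249.
u_2 = v_2 − 4.0249·e_1 = (-0.6000, 1.2000).
‖u_2‖ = 1.3416, so e_2 = (-0.4472, 0.8944).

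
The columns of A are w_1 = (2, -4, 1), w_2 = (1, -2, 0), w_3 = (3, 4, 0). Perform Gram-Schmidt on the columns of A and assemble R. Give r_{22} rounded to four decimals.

r_{22} = 0.4880

q_1 = w_1/‖w_1‖ = (2, -4, 1)/4.5826 = (0.4364, -0.8729, 0.2182).
r_{12} = q_1·w_2 = 2.1822.
u_2 = w_2 − 2.1822·q_1 = (0.0476, -0.0952, -0.4762).
r_{22} = ‖u_2‖ = 0.4880.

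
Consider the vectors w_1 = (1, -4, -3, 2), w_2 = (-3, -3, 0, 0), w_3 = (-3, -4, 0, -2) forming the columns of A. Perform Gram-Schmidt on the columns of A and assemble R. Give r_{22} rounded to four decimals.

w_1 = (1, -4, -3, 2); ‖w_1‖ = 5.4772, so e_1 = (0.1826, -0.7303, -0.5477, 0.3651).
e_1·w_2 = 0.1826·(-3) + (-0.7303)·(-3) + (-0.5477)·0 + 0.3651·0 = 1.6432.
u_2 = w_2 − 1.6432·e_1 = (-3.3000, -1.8000, 0.9000, -0.6000).
r_{22} = ‖u_2‖ = 3.9115.

r_{22} = 3.9115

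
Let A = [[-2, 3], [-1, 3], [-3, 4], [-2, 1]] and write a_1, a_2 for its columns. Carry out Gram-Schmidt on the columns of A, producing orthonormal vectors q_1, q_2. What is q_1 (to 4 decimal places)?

q_1 = (-0.4714, -0.2357, -0.7071, -0.4714)

q_1 = a_1/‖a_1‖ = (-2, -1, -3, -2)/4.2426 = (-0.4714, -0.2357, -0.7071, -0.4714).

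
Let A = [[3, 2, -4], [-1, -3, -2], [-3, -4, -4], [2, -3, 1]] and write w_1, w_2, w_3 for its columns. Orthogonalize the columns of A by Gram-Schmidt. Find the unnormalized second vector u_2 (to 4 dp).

w_1 = (3, -1, -3, 2); ‖w_1‖ = 4.7958, so e_1 = (0.6255, -0.2085, -0.6255, 0.4170).
e_1·w_2 = 0.6255·2 + (-0.2085)·(-3) + (-0.6255)·(-4) + 0.4170·(-3) = 3.1277.
u_2 = w_2 − 3.1277·e_1 = (0.0435, -2.3478, -2.0435, -4.3043).

u_2 = (0.0435, -2.3478, -2.0435, -4.3043)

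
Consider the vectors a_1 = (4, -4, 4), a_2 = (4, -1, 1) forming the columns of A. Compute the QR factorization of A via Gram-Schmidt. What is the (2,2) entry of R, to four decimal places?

a_1 = (4, -4, 4); ‖a_1‖ = 6.9282, so e_1 = (0.5774, -0.5774, 0.5774).
e_1·a_2 = 0.5774·4 + (-0.5774)·(-1) + 0.5774·1 = 3.4641.
u_2 = a_2 − 3.4641·e_1 = (2.0000, 1.0000, -1.0000).
r_{22} = ‖u_2‖ = 2.4495.

r_{22} = 2.4495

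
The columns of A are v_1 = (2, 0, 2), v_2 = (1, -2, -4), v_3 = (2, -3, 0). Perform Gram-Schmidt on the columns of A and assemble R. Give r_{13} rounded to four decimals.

r_{13} = 1.4142

v_1 = (2, 0, 2); ‖v_1‖ = 2.8284, so q_1 = (0.7071, 0.0000, 0.7071).
r_{13} = q_1·v_3 = 1.4142.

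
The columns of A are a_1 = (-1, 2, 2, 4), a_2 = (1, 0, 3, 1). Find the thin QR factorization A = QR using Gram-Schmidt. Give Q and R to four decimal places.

q_1 = a_1/‖a_1‖ = (-1, 2, 2, 4)/5.0000 = (-0.2000, 0.4000, 0.4000, 0.8000).
r_{12} = q_1·a_2 = 1.8000.
u_2 = a_2 − 1.8000·q_1 = (1.3600, -0.7200, 2.2800, -0.4400).
‖u_2‖ = 2.7857, so q_2 = (0.4882, -0.2585, 0.8185, -0.1580).

Q = [[-0.2000, 0.4882], [0.4000, -0.2585], [0.4000, 0.8185], [0.8000, -0.1580]], R = [[5.0000, 1.8000], [0.0000, 2.7857]]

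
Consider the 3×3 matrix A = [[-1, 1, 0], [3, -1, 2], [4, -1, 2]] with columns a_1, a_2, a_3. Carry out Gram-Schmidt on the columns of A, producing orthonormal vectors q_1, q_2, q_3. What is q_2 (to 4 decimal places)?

q_2 = (0.9435, -0.1048, 0.3145)

a_1 = (-1, 3, 4); ‖a_1‖ = 5.0990, so q_1 = (-0.1961, 0.5883, 0.7845).
q_1·a_2 = (-0.1961)·1 + 0.5883·(-1) + 0.7845·(-1) = -1.5689.
u_2 = a_2 + 1.5689·q_1 = (0.6923, -0.0769, 0.2308).
‖u_2‖ = 0.7338, so q_2 = (0.9435, -0.1048, 0.3145).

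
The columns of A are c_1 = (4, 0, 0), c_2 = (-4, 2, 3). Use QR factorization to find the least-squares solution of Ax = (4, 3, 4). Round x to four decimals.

c_1 = (4, 0, 0); ‖c_1‖ = 4.0000, so e_1 = (1.0000, 0.0000, 0.0000).
e_1·c_2 = 1.0000·(-4) + 0.0000·2 + 0.0000·3 = -4.0000.
u_2 = c_2 + 4.0000·e_1 = (0.0000, 2.0000, 3.0000).
‖u_2‖ = 3.6056, so e_2 = (0.0000, 0.5547, 0.8321).
Qᵀb = (4.0000, 4.9923).
Back-substitute: x_2 = 4.9923/3.6056 = 1.3846.
x_1 = (4.0000 + 4.0000·1.3846)/4.0000 = 2.3846.

x = (2.3846, 1.3846)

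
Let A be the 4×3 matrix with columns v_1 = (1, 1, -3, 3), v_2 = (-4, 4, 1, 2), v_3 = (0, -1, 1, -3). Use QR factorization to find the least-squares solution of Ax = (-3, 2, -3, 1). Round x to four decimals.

e_1 = v_1/‖v_1‖ = (1, 1, -3, 3)/4.4721 = (0.2236, 0.2236, -0.6708, 0.6708).
r_{12} = e_1·v_2 = 0.6708.
u_2 = v_2 − 0.6708·e_1 = (-4.1500, 3.8500, 1.4500, 1.5500).
‖u_2‖ = 6.0457, so e_2 = (-0.6864, 0.6368, 0.2398, 0.2564).
r_{13} = e_1·v_3 = -2.9069; r_{23} = e_2·v_3 = -1.1661.
u_3 = v_3 + 2.9069·e_1 + 1.1661·e_2 = (-0.1505, 0.3926, -0.6703, -0.7510).
‖u_3‖ = 1.0909, so e_3 = (-0.1379, 0.3599, -0.6144, -0.6884).
Qᵀb = (2.4597, 2.8698, 2.2885).
Back-substitute: x_3 = 2.2885/1.0909 = 2.0977.
x_2 = (2.8698 + 1.1661·2.0977)/6.0457 = 0.8793.
x_1 = (2.4597 − 0.6708·0.8793 + 2.9069·2.0977)/4.4721 = 1.7816.

x = (1.7816, 0.8793, 2.0977)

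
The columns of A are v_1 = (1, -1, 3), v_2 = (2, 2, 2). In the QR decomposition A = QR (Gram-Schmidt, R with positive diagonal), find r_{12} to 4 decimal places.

v_1 = (1, -1, 3); ‖v_1‖ = 3.3166, so e_1 = (0.3015, -0.3015, 0.9045).
r_{12} = e_1·v_2 = 1.8091.

r_{12} = 1.8091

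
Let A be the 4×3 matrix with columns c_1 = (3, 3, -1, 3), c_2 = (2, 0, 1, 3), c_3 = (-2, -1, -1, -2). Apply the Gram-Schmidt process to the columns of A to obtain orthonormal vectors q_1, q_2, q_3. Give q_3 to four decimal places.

q_1 = c_1/‖c_1‖ = (3, 3, -1, 3)/5.2915 = (0.5669, 0.5669, -0.1890, 0.5669).
r_{12} = q_1·c_2 = 2.6458.
u_2 = c_2 − 2.6458·q_1 = (0.5000, -1.5000, 1.5000, 1.5000).
‖u_2‖ = 2.6458, so q_2 = (0.1890, -0.5669, 0.5669, 0.5669).
r_{13} = q_1·c_3 = -2.6458; r_{23} = q_2·c_3 = -1.5119.
u_3 = c_3 + 2.6458·q_1 + 1.5119·q_2 = (-0.2143, -0.3571, -0.6429, 0.3571).
‖u_3‖ = 0.8452, so q_3 = (-0.2535, -0.4226, -0.7606, 0.4226).

q_3 = (-0.2535, -0.4226, -0.7606, 0.4226)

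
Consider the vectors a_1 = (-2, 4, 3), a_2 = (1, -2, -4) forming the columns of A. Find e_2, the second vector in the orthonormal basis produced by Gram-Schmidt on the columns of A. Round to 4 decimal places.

a_1 = (-2, 4, 3); ‖a_1‖ = 5.3852, so e_1 = (-0.3714, 0.7428, 0.5571).
e_1·a_2 = (-0.3714)·1 + 0.7428·(-2) + 0.5571·(-4) = -4.0853.
u_2 = a_2 + 4.0853·e_1 = (-0.5172, 1.0345, -1.7241).
‖u_2‖ = 2.0761, so e_2 = (-0.2491, 0.4983, -0.8305).

e_2 = (-0.2491, 0.4983, -0.8305)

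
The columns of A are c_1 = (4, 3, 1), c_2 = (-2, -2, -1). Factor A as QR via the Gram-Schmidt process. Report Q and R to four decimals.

Q = [[0.7845, 0.5230], [0.5883, -0.4576], [0.1961, -0.7191]], R = [[5.0990, -2.9417], [0.0000, 0.5883]]

c_1 = (4, 3, 1); ‖c_1‖ = 5.0990, so q_1 = (0.7845, 0.5883, 0.1961).
q_1·c_2 = 0.7845·(-2) + 0.5883·(-2) + 0.1961·(-1) = -2.9417.
u_2 = c_2 + 2.9417·q_1 = (0.3077, -0.2692, -0.4231).
‖u_2‖ = 0.5883, so q_2 = (0.5230, -0.4576, -0.7191).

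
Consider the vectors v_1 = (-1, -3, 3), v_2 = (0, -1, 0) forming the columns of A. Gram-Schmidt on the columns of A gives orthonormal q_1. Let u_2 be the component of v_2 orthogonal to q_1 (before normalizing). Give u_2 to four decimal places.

u_2 = (0.1579, -0.5263, -0.4737)

q_1 = v_1/‖v_1‖ = (-1, -3, 3)/4.3589 = (-0.2294, -0.6882, 0.6882).
r_{12} = q_1·v_2 = 0.6882.
u_2 = v_2 − 0.6882·q_1 = (0.1579, -0.5263, -0.4737).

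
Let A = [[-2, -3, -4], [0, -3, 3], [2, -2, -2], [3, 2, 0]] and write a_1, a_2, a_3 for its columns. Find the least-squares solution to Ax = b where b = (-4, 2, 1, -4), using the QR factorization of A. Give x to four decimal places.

x = (-0.1529, -0.3189, 0.7877)

q_1 = a_1/‖a_1‖ = (-2, 0, 2, 3)/4.1231 = (-0.4851, 0.0000, 0.4851, 0.7276).
r_{12} = q_1·a_2 = 1.9403.
u_2 = a_2 − 1.9403·q_1 = (-2.0588, -3.0000, -2.9412, 0.5882).
‖u_2‖ = 4.7154, so q_2 = (-0.4366, -0.6362, -0.6237, 0.1247).
r_{13} = q_1·a_3 = 0.9701; r_{23} = q_2·a_3 = 1.0853.
u_3 = a_3 − 0.9701·q_1 − 1.0853·q_2 = (-3.0556, 3.6905, -1.7937, -0.8413).
‖u_3‖ = 5.1847, so q_3 = (-0.5893, 0.7118, -0.3460, -0.1623).
Qᵀb = (-0.4851, -0.6487, 4.0841).
Back-substitute: x_3 = 4.0841/5.1847 = 0.7877.
x_2 = (-0.6487 − 1.0853·0.7877)/4.7154 = -0.3189.
x_1 = (-0.4851 − 1.9403·(-0.3189) − 0.9701·0.7877)/4.1231 = -0.1529.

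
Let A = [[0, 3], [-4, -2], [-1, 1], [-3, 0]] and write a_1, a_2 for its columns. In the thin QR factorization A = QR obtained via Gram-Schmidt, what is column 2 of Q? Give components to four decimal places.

e_2 = (0.8619, -0.2652, 0.3646, 0.2320)

a_1 = (0, -4, -1, -3); ‖a_1‖ = 5.0990, so e_1 = (0.0000, -0.7845, -0.1961, -0.5883).
e_1·a_2 = 0.0000·3 + (-0.7845)·(-2) + (-0.1961)·1 + (-0.5883)·0 = 1.3728.
u_2 = a_2 − 1.3728·e_1 = (3.0000, -0.9231, 1.2692, 0.8077).
‖u_2‖ = 3.4807, so e_2 = (0.8619, -0.2652, 0.3646, 0.2320).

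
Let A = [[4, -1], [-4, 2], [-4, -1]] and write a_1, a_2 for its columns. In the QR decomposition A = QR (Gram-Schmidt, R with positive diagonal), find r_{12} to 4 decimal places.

r_{12} = -1.1547

a_1 = (4, -4, -4); ‖a_1‖ = 6.9282, so q_1 = (0.5774, -0.5774, -0.5774).
r_{12} = q_1·a_2 = -1.1547.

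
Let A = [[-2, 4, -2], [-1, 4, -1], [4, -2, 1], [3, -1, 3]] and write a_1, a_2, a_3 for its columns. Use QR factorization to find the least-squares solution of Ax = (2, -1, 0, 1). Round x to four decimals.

e_1 = a_1/‖a_1‖ = (-2, -1, 4, 3)/5.4772 = (-0.3651, -0.1826, 0.7303, 0.5477).
r_{12} = e_1·a_2 = -4.1992.
u_2 = a_2 + 4.1992·e_1 = (2.4667, 3.2333, 1.0667, 1.3000).
‖u_2‖ = 4.4008, so e_2 = (0.5605, 0.7347, 0.2424, 0.2954).
r_{13} = e_1·a_3 = 3.2863; r_{23} = e_2·a_3 = -0.7271.
u_3 = a_3 − 3.2863·e_1 + 0.7271·e_2 = (-0.3924, 0.1343, -1.2238, 1.4148).
‖u_3‖ = 1.9161, so e_3 = (-0.2048, 0.0701, -0.6387, 0.7384).
Qᵀb = (0.0000, 0.6817, 0.2587).
Back-substitute: x_3 = 0.2587/1.9161 = 0.1350.
x_2 = (0.6817 + 0.7271·0.1350)/4.4008 = 0.1772.
x_1 = (0.0000 + 4.1992·0.1772 − 3.2863·0.1350)/5.4772 = 0.0549.

x = (0.0549, 0.1772, 0.1350)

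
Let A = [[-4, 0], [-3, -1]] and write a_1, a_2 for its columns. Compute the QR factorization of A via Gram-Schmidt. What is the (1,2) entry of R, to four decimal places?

r_{12} = 0.6000

a_1 = (-4, -3); ‖a_1‖ = 5.0000, so q_1 = (-0.8000, -0.6000).
r_{12} = q_1·a_2 = 0.6000.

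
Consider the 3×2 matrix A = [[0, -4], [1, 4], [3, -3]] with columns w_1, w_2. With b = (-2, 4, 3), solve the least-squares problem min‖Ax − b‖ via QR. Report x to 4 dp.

e_1 = w_1/‖w_1‖ = (0, 1, 3)/3.1623 = (0.0000, 0.3162, 0.9487).
r_{12} = e_1·w_2 = -1.5811.
u_2 = w_2 + 1.5811·e_1 = (-4.0000, 4.5000, -1.5000).
‖u_2‖ = 6.2048, so e_2 = (-0.6447, 0.7252, -0.2417).
Qᵀb = (4.1110, 3.4650).
Back-substitute: x_2 = 3.4650/6.2048 = 0.5584.
x_1 = (4.1110 + 1.5811·0.5584)/3.1623 = 1.5792.

x = (1.5792, 0.5584)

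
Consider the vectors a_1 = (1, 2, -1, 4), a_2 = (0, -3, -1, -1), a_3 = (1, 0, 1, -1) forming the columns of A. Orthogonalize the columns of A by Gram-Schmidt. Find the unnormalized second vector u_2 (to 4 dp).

a_1 = (1, 2, -1, 4); ‖a_1‖ = 4.6904, so e_1 = (0.2132, 0.4264, -0.2132, 0.8528).
e_1·a_2 = 0.2132·0 + 0.4264·(-3) + (-0.2132)·(-1) + 0.8528·(-1) = -1.9188.
u_2 = a_2 + 1.9188·e_1 = (0.4091, -2.1818, -1.4091, 0.6364).

u_2 = (0.4091, -2.1818, -1.4091, 0.6364)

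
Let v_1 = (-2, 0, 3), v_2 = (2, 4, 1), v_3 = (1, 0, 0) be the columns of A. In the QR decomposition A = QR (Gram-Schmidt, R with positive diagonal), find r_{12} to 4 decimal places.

r_{12} = -0.2774

q_1 = v_1/‖v_1‖ = (-2, 0, 3)/3.6056 = (-0.5547, 0.0000, 0.8321).
r_{12} = q_1·v_2 = -0.2774.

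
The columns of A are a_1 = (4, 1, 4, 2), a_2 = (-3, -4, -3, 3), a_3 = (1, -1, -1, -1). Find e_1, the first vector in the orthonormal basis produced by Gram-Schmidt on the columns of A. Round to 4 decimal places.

e_1 = a_1/‖a_1‖ = (4, 1, 4, 2)/6.0828 = (0.6576, 0.1644, 0.6576, 0.3288).

e_1 = (0.6576, 0.1644, 0.6576, 0.3288)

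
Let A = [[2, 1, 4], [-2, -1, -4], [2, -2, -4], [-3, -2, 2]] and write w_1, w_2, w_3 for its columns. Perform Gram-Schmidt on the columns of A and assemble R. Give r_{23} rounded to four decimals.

r_{23} = 3.9703

q_1 = w_1/‖w_1‖ = (2, -2, 2, -3)/4.5826 = (0.4364, -0.4364, 0.4364, -0.6547).
r_{12} = q_1·w_2 = 1.3093.
u_2 = w_2 − 1.3093·q_1 = (0.4286, -0.4286, -2.5714, -1.1429).
‖u_2‖ = 2.8785, so q_2 = (0.1489, -0.1489, -0.8933, -0.3970).
r_{23} = q_2·w_3 = 3.9703.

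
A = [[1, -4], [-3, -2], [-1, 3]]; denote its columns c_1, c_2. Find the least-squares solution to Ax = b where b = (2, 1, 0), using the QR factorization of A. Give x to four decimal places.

x = (-0.1226, -0.3491)

c_1 = (1, -3, -1); ‖c_1‖ = 3.3166, so e_1 = (0.3015, -0.9045, -0.3015).
e_1·c_2 = 0.3015·(-4) + (-0.9045)·(-2) + (-0.3015)·3 = -0.3015.
u_2 = c_2 + 0.3015·e_1 = (-3.9091, -2.2727, 2.9091).
‖u_2‖ = 5.3767, so e_2 = (-0.7270, -0.4227, 0.5411).
Qᵀb = (-0.3015, -1.8768).
Back-substitute: x_2 = -1.8768/5.3767 = -0.3491.
x_1 = (-0.3015 + 0.3015·(-0.3491))/3.3166 = -0.1226.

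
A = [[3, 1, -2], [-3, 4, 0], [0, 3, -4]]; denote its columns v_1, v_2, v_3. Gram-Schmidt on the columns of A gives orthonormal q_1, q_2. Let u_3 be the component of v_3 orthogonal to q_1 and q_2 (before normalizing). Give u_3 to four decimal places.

q_1 = v_1/‖v_1‖ = (3, -3, 0)/4.2426 = (0.7071, -0.7071, 0.0000).
r_{12} = q_1·v_2 = -2.1213.
u_2 = v_2 + 2.1213·q_1 = (2.5000, 2.5000, 3.0000).
‖u_2‖ = 4.6368, so q_2 = (0.5392, 0.5392, 0.6470).
r_{13} = q_1·v_3 = -1.4142; r_{23} = q_2·v_3 = -3.6663.
u_3 = v_3 + 1.4142·q_1 + 3.6663·q_2 = (0.9767, 0.9767, -1.6279).

u_3 = (0.9767, 0.9767, -1.6279)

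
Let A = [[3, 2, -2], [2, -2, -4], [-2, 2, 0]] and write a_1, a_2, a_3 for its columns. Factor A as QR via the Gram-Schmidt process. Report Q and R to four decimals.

Q = [[0.7276, 0.6860, 0.0000], [0.4851, -0.5145, -0.7071], [-0.4851, 0.5145, -0.7071]], R = [[4.1231, -0.4851, -3.3955], [0.0000, 3.4300, 0.6860], [0.0000, 0.0000, 2.8284]]

e_1 = a_1/‖a_1‖ = (3, 2, -2)/4.1231 = (0.7276, 0.4851, -0.4851).
r_{12} = e_1·a_2 = -0.4851.
u_2 = a_2 + 0.4851·e_1 = (2.3529, -1.7647, 1.7647).
‖u_2‖ = 3.4300, so e_2 = (0.6860, -0.5145, 0.5145).
r_{13} = e_1·a_3 = -3.3955; r_{23} = e_2·a_3 = 0.6860.
u_3 = a_3 + 3.3955·e_1 − 0.6860·e_2 = (0.0000, -2.0000, -2.0000).
‖u_3‖ = 2.8284, so e_3 = (0.0000, -0.7071, -0.7071).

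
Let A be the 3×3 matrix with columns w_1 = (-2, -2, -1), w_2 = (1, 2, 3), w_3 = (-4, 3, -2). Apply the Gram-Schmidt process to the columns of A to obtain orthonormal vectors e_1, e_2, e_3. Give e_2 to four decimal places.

e_1 = w_1/‖w_1‖ = (-2, -2, -1)/3.0000 = (-0.6667, -0.6667, -0.3333).
r_{12} = e_1·w_2 = -3.0000.
u_2 = w_2 + 3.0000·e_1 = (-1.0000, 0.0000, 2.0000).
‖u_2‖ = 2.2361, so e_2 = (-0.4472, 0.0000, 0.8944).

e_2 = (-0.4472, 0.0000, 0.8944)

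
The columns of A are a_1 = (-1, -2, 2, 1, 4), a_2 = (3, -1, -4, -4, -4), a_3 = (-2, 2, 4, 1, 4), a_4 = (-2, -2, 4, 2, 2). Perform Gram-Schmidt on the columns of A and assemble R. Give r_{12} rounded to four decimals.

r_{12} = -5.6874

q_1 = a_1/‖a_1‖ = (-1, -2, 2, 1, 4)/5.0990 = (-0.1961, -0.3922, 0.3922, 0.1961, 0.7845).
r_{12} = q_1·a_2 = -5.6874.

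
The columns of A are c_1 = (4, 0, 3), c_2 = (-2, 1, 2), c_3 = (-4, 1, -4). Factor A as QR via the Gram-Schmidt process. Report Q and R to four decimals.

e_1 = c_1/‖c_1‖ = (4, 0, 3)/5.0000 = (0.8000, 0.0000, 0.6000).
r_{12} = e_1·c_2 = -0.4000.
u_2 = c_2 + 0.4000·e_1 = (-1.6800, 1.0000, 2.2400).
‖u_2‖ = 2.9732, so e_2 = (-0.5650, 0.3363, 0.7534).
r_{13} = e_1·c_3 = -5.6000; r_{23} = e_2·c_3 = -0.4171.
u_3 = c_3 + 5.6000·e_1 + 0.4171·e_2 = (0.2443, 1.1403, -0.3258).
‖u_3‖ = 1.2108, so e_3 = (0.2018, 0.9417, -0.2691).

Q = [[0.8000, -0.5650, 0.2018], [0.0000, 0.3363, 0.9417], [0.6000, 0.7534, -0.2691]], R = [[5.0000, -0.4000, -5.6000], [0.0000, 2.9732, -0.4171], [0.0000, 0.0000, 1.2108]]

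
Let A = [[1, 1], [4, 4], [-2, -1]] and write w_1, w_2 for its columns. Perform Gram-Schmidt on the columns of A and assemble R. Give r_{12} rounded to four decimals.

r_{12} = 4.1461

e_1 = w_1/‖w_1‖ = (1, 4, -2)/4.5826 = (0.2182, 0.8729, -0.4364).
r_{12} = e_1·w_2 = 4.1461.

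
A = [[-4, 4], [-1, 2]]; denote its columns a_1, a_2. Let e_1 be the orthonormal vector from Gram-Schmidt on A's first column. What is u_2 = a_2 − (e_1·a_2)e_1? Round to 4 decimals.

u_2 = (-0.2353, 0.9412)

a_1 = (-4, -1); ‖a_1‖ = 4.1231, so e_1 = (-0.9701, -0.2425).
e_1·a_2 = (-0.9701)·4 + (-0.2425)·2 = -4.3656.
u_2 = a_2 + 4.3656·e_1 = (-0.2353, 0.9412).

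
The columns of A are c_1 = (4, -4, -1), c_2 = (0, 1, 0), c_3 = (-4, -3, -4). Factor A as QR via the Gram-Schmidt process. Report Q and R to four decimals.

Q = [[0.6963, 0.6755, -0.2425], [-0.6963, 0.7177, 0.0000], [-0.1741, -0.1689, -0.9701]], R = [[5.7446, -0.6963, 0.0000], [0.0000, 0.7177, -4.1798], [0.0000, 0.0000, 4.8507]]

q_1 = c_1/‖c_1‖ = (4, -4, -1)/5.7446 = (0.6963, -0.6963, -0.1741).
r_{12} = q_1·c_2 = -0.6963.
u_2 = c_2 + 0.6963·q_1 = (0.4848, 0.5152, -0.1212).
‖u_2‖ = 0.7177, so q_2 = (0.6755, 0.7177, -0.1689).
r_{13} = q_1·c_3 = 0.0000; r_{23} = q_2·c_3 = -4.1798.
u_3 = c_3 + 0.0000·q_1 + 4.1798·q_2 = (-1.1765, 0.0000, -4.7059).
‖u_3‖ = 4.8507, so q_3 = (-0.2425, 0.0000, -0.9701).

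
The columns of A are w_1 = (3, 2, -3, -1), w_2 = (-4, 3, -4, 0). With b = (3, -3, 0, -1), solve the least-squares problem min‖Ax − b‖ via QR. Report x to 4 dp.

x = (0.3197, -0.5590)

w_1 = (3, 2, -3, -1); ‖w_1‖ = 4.7958, so e_1 = (0.6255, 0.4170, -0.6255, -0.2085).
e_1·w_2 = 0.6255·(-4) + 0.4170·3 + (-0.6255)·(-4) + (-0.2085)·0 = 1.2511.
u_2 = w_2 − 1.2511·e_1 = (-4.7826, 2.4783, -3.2174, 0.2609).
‖u_2‖ = 6.2797, so e_2 = (-0.7616, 0.3946, -0.5123, 0.0415).
Qᵀb = (0.8341, -3.5103).
Back-substitute: x_2 = -3.5103/6.2797 = -0.5590.
x_1 = (0.8341 − 1.2511·(-0.5590))/4.7958 = 0.3197.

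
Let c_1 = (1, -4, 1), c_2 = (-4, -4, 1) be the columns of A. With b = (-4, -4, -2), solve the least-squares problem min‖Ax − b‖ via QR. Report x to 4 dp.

c_1 = (1, -4, 1); ‖c_1‖ = 4.2426, so e_1 = (0.2357, -0.9428, 0.2357).
e_1·c_2 = 0.2357·(-4) + (-0.9428)·(-4) + 0.2357·1 = 3.0641.
u_2 = c_2 − 3.0641·e_1 = (-4.7222, -1.1111, 0.2778).
‖u_2‖ = 4.8591, so e_2 = (-0.9718, -0.2287, 0.0572).
Qᵀb = (2.3570, 4.6876).
Back-substitute: x_2 = 4.6876/4.8591 = 0.9647.
x_1 = (2.3570 − 3.0641·0.9647)/4.2426 = -0.1412.

x = (-0.1412, 0.9647)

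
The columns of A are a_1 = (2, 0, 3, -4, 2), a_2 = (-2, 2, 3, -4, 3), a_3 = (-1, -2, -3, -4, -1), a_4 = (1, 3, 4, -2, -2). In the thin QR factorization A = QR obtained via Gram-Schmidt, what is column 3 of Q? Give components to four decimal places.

q_1 = a_1/‖a_1‖ = (2, 0, 3, -4, 2)/5.7446 = (0.3482, 0.0000, 0.5222, -0.6963, 0.3482).
r_{12} = q_1·a_2 = 4.7001.
u_2 = a_2 − 4.7001·q_1 = (-3.6364, 2.0000, 0.5455, -0.7273, 1.3636).
‖u_2‖ = 4.4620, so q_2 = (-0.8150, 0.4482, 0.1222, -0.1630, 0.3056).
r_{13} = q_1·a_3 = 0.5222; r_{23} = q_2·a_3 = -0.1019.
u_3 = a_3 − 0.5222·q_1 + 0.1019·q_2 = (-1.2648, -1.9543, -3.2603, -3.6530, -1.1507).
‖u_3‖ = 5.5423, so q_3 = (-0.2282, -0.3526, -0.5883, -0.6591, -0.2076).

q_3 = (-0.2282, -0.3526, -0.5883, -0.6591, -0.2076)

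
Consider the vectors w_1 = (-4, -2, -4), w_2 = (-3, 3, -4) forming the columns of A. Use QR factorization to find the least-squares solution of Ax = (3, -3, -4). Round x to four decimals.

x = (0.5189, -0.3946)

w_1 = (-4, -2, -4); ‖w_1‖ = 6.0000, so q_1 = (-0.6667, -0.3333, -0.6667).
q_1·w_2 = (-0.6667)·(-3) + (-0.3333)·3 + (-0.6667)·(-4) = 3.6667.
u_2 = w_2 − 3.6667·q_1 = (-0.5556, 4.2222, -1.5556).
‖u_2‖ = 4.5338, so q_2 = (-0.1225, 0.9313, -0.3431).
Qᵀb = (1.6667, -1.7890).
Back-substitute: x_2 = -1.7890/4.5338 = -0.3946.
x_1 = (1.6667 − 3.6667·(-0.3946))/6.0000 = 0.5189.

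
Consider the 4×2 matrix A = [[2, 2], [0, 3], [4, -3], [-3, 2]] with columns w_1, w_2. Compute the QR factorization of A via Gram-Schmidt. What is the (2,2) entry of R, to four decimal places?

r_{22} = 4.3865

w_1 = (2, 0, 4, -3); ‖w_1‖ = 5.3852, so q_1 = (0.3714, 0.0000, 0.7428, -0.5571).
q_1·w_2 = 0.3714·2 + 0.0000·3 + 0.7428·(-3) + (-0.5571)·2 = -2.5997.
u_2 = w_2 + 2.5997·q_1 = (2.9655, 3.0000, -1.0690, 0.5517).
r_{22} = ‖u_2‖ = 4.3865.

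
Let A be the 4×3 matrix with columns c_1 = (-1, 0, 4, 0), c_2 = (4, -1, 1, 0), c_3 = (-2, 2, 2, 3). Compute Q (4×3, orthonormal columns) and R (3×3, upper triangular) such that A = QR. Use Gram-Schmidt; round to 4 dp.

c_1 = (-1, 0, 4, 0); ‖c_1‖ = 4.1231, so e_1 = (-0.2425, 0.0000, 0.9701, 0.0000).
e_1·c_2 = (-0.2425)·4 + 0.0000·(-1) + 0.9701·1 + 0.0000·0 = 0.0000.
u_2 = c_2 + 0.0000·e_1 = (4.0000, -1.0000, 1.0000, 0.0000).
‖u_2‖ = 4.2426, so e_2 = (0.9428, -0.2357, 0.2357, 0.0000).
e_1·c_3 = (-0.2425)·(-2) + 0.0000·2 + 0.9701·2 + 0.0000·3 = 2.4254; e_2·c_3 = 0.9428·(-2) + (-0.2357)·2 + 0.2357·2 + 0.0000·3 = -1.8856.
u_3 = c_3 − 2.4254·e_1 + 1.8856·e_2 = (0.3660, 1.5556, 0.0915, 3.0000).
‖u_3‖ = 3.4003, so e_3 = (0.1076, 0.4575, 0.0269, 0.8823).

Q = [[-0.2425, 0.9428, 0.1076], [0.0000, -0.2357, 0.4575], [0.9701, 0.2357, 0.0269], [0.0000, 0.0000, 0.8823]], R = [[4.1231, 0.0000, 2.4254], [0.0000, 4.2426, -1.8856], [0.0000, 0.0000, 3.4003]]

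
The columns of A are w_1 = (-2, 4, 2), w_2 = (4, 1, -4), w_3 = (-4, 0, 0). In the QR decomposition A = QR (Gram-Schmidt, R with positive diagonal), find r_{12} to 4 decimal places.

r_{12} = -2.4495

w_1 = (-2, 4, 2); ‖w_1‖ = 4.8990, so e_1 = (-0.4082, 0.8165, 0.4082).
r_{12} = e_1·w_2 = -2.4495.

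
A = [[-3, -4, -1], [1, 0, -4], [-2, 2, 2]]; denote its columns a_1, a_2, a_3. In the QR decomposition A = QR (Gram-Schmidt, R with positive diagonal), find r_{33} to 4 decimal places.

r_{33} = 3.4021

q_1 = a_1/‖a_1‖ = (-3, 1, -2)/3.7417 = (-0.8018, 0.2673, -0.5345).
r_{12} = q_1·a_2 = 2.1381.
u_2 = a_2 − 2.1381·q_1 = (-2.2857, -0.5714, 3.1429).
‖u_2‖ = 3.9279, so q_2 = (-0.5819, -0.1455, 0.8001).
r_{13} = q_1·a_3 = -1.3363; r_{23} = q_2·a_3 = 2.7641.
u_3 = a_3 + 1.3363·q_1 − 2.7641·q_2 = (-0.4630, -3.2407, -0.9259).
r_{33} = ‖u_3‖ = 3.4021.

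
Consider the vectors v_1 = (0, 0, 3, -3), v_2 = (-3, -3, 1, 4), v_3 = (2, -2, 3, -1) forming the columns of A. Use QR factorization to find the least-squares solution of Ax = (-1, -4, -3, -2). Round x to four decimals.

x = (-0.1738, 0.0714, 0.0643)

e_1 = v_1/‖v_1‖ = (0, 0, 3, -3)/4.2426 = (0.0000, 0.0000, 0.7071, -0.7071).
r_{12} = e_1·v_2 = -2.1213.
u_2 = v_2 + 2.1213·e_1 = (-3.0000, -3.0000, 2.5000, 2.5000).
‖u_2‖ = 5.5227, so e_2 = (-0.5432, -0.5432, 0.4527, 0.4527).
r_{13} = e_1·v_3 = 2.8284; r_{23} = e_2·v_3 = 0.9054.
u_3 = v_3 − 2.8284·e_1 − 0.9054·e_2 = (2.4918, -1.5082, 0.5902, 0.5902).
‖u_3‖ = 3.0299, so e_3 = (0.8224, -0.4978, 0.1948, 0.1948).
Qᵀb = (-0.7071, 0.4527, 0.1948).
Back-substitute: x_3 = 0.1948/3.0299 = 0.0643.
x_2 = (0.4527 − 0.9054·0.0643)/5.5227 = 0.0714.
x_1 = (-0.7071 + 2.1213·0.0714 − 2.8284·0.0643)/4.2426 = -0.1738.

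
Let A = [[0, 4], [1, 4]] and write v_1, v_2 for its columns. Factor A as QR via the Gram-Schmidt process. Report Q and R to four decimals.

Q = [[0.0000, 1.0000], [1.0000, 0.0000]], R = [[1.0000, 4.0000], [0.0000, 4.0000]]

v_1 = (0, 1); ‖v_1‖ = 1.0000, so q_1 = (0.0000, 1.0000).
q_1·v_2 = 0.0000·4 + 1.0000·4 = 4.0000.
u_2 = v_2 − 4.0000·q_1 = (4.0000, 0.0000).
‖u_2‖ = 4.0000, so q_2 = (1.0000, 0.0000).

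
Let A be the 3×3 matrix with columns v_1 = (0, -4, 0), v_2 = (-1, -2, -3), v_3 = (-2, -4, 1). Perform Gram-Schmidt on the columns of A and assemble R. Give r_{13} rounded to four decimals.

e_1 = v_1/‖v_1‖ = (0, -4, 0)/4.0000 = (0.0000, -1.0000, 0.0000).
r_{13} = e_1·v_3 = 4.0000.

r_{13} = 4.0000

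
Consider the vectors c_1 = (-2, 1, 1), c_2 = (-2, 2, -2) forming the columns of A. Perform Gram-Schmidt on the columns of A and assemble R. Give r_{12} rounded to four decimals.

e_1 = c_1/‖c_1‖ = (-2, 1, 1)/2.4495 = (-0.8165, 0.4082, 0.4082).
r_{12} = e_1·c_2 = 1.6330.

r_{12} = 1.6330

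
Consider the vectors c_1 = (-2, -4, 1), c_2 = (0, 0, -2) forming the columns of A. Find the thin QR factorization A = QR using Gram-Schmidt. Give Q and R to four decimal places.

Q = [[-0.4364, -0.0976], [-0.8729, -0.1952], [0.2182, -0.9759]], R = [[4.5826, -0.4364], [0.0000, 1.9518]]

e_1 = c_1/‖c_1‖ = (-2, -4, 1)/4.5826 = (-0.4364, -0.8729, 0.2182).
r_{12} = e_1·c_2 = -0.4364.
u_2 = c_2 + 0.4364·e_1 = (-0.1905, -0.3810, -1.9048).
‖u_2‖ = 1.9518, so e_2 = (-0.0976, -0.1952, -0.9759).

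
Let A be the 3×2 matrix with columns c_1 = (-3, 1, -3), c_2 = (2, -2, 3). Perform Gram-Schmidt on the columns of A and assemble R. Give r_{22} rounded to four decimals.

r_{22} = 1.3377

c_1 = (-3, 1, -3); ‖c_1‖ = 4.3589, so q_1 = (-0.6882, 0.2294, -0.6882).
q_1·c_2 = (-0.6882)·2 + 0.2294·(-2) + (-0.6882)·3 = -3.9001.
u_2 = c_2 + 3.9001·q_1 = (-0.6842, -1.1053, 0.3158).
r_{22} = ‖u_2‖ = 1.3377.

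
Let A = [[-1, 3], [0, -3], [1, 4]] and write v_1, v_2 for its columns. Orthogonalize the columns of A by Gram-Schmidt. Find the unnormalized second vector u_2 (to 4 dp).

v_1 = (-1, 0, 1); ‖v_1‖ = 1.4142, so e_1 = (-0.7071, 0.0000, 0.7071).
e_1·v_2 = (-0.7071)·3 + 0.0000·(-3) + 0.7071·4 = 0.7071.
u_2 = v_2 − 0.7071·e_1 = (3.5000, -3.0000, 3.5000).

u_2 = (3.5000, -3.0000, 3.5000)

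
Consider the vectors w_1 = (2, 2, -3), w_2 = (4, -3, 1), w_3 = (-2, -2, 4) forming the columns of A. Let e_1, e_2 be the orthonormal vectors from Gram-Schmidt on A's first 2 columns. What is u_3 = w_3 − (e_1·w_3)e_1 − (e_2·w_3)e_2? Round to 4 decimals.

w_1 = (2, 2, -3); ‖w_1‖ = 4.1231, so e_1 = (0.4851, 0.4851, -0.7276).
e_1·w_2 = 0.4851·4 + 0.4851·(-3) + (-0.7276)·1 = -0.2425.
u_2 = w_2 + 0.2425·e_1 = (4.1176, -2.8824, 0.8235).
‖u_2‖ = 5.0932, so e_2 = (0.8085, -0.5659, 0.1617).
e_1·w_3 = 0.4851·(-2) + 0.4851·(-2) + (-0.7276)·4 = -4.8507; e_2·w_3 = 0.8085·(-2) + (-0.5659)·(-2) + 0.1617·4 = 0.1617.
u_3 = w_3 + 4.8507·e_1 − 0.1617·e_2 = (0.2222, 0.4444, 0.4444).

u_3 = (0.2222, 0.4444, 0.4444)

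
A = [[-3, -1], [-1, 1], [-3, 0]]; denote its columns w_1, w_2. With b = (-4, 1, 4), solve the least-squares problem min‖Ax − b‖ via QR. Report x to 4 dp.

x = (-0.3529, 2.8529)

w_1 = (-3, -1, -3); ‖w_1‖ = 4.3589, so q_1 = (-0.6882, -0.2294, -0.6882).
q_1·w_2 = (-0.6882)·(-1) + (-0.2294)·1 + (-0.6882)·0 = 0.4588.
u_2 = w_2 − 0.4588·q_1 = (-0.6842, 1.1053, 0.3158).
‖u_2‖ = 1.3377, so q_2 = (-0.5115, 0.8262, 0.2361).
Qᵀb = (-0.2294, 3.8164).
Back-substitute: x_2 = 3.8164/1.3377 = 2.8529.
x_1 = (-0.2294 − 0.4588·2.8529)/4.3589 = -0.3529.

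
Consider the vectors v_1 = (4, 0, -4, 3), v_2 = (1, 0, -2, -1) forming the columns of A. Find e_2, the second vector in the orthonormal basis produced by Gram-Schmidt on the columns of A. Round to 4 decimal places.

e_2 = (0.0608, 0.0000, -0.5593, -0.8268)

v_1 = (4, 0, -4, 3); ‖v_1‖ = 6.4031, so e_1 = (0.6247, 0.0000, -0.6247, 0.4685).
e_1·v_2 = 0.6247·1 + 0.0000·0 + (-0.6247)·(-2) + 0.4685·(-1) = 1.4056.
u_2 = v_2 − 1.4056·e_1 = (0.1220, 0.0000, -1.1220, -1.6585).
‖u_2‖ = 2.0061, so e_2 = (0.0608, 0.0000, -0.5593, -0.8268).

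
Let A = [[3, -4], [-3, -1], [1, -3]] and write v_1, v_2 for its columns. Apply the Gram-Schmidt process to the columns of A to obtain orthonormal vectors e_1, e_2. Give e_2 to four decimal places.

e_2 = (-0.4905, -0.6745, -0.5518)

v_1 = (3, -3, 1); ‖v_1‖ = 4.3589, so e_1 = (0.6882, -0.6882, 0.2294).
e_1·v_2 = 0.6882·(-4) + (-0.6882)·(-1) + 0.2294·(-3) = -2.7530.
u_2 = v_2 + 2.7530·e_1 = (-2.1053, -2.8947, -2.3684).
‖u_2‖ = 4.2920, so e_2 = (-0.4905, -0.6745, -0.5518).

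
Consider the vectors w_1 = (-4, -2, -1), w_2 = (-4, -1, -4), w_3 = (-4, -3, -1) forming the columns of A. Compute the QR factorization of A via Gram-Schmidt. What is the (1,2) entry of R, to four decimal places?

q_1 = w_1/‖w_1‖ = (-4, -2, -1)/4.5826 = (-0.8729, -0.4364, -0.2182).
r_{12} = q_1·w_2 = 4.8008.

r_{12} = 4.8008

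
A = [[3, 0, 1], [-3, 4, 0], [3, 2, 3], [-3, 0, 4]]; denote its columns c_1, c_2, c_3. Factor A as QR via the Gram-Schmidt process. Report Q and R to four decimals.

Q = [[0.5000, 0.1147, 0.1715], [-0.5000, 0.8030, -0.2251], [0.5000, 0.5735, 0.4502], [-0.5000, -0.1147, 0.8469]], R = [[6.0000, -1.0000, 0.0000], [0.0000, 4.3589, 1.3765], [0.0000, 0.0000, 4.9097]]

c_1 = (3, -3, 3, -3); ‖c_1‖ = 6.0000, so e_1 = (0.5000, -0.5000, 0.5000, -0.5000).
e_1·c_2 = 0.5000·0 + (-0.5000)·4 + 0.5000·2 + (-0.5000)·0 = -1.0000.
u_2 = c_2 + 1.0000·e_1 = (0.5000, 3.5000, 2.5000, -0.5000).
‖u_2‖ = 4.3589, so e_2 = (0.1147, 0.8030, 0.5735, -0.1147).
e_1·c_3 = 0.5000·1 + (-0.5000)·0 + 0.5000·3 + (-0.5000)·4 = 0.0000; e_2·c_3 = 0.1147·1 + 0.8030·0 + 0.5735·3 + (-0.1147)·4 = 1.3765.
u_3 = c_3 + 0.0000·e_1 − 1.3765·e_2 = (0.8421, -1.1053, 2.2105, 4.1579).
‖u_3‖ = 4.9097, so e_3 = (0.1715, -0.2251, 0.4502, 0.8469).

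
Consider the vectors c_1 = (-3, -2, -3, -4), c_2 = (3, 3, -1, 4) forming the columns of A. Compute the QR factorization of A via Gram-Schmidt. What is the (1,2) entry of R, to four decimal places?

c_1 = (-3, -2, -3, -4); ‖c_1‖ = 6.1644, so q_1 = (-0.4867, -0.3244, -0.4867, -0.6489).
r_{12} = q_1·c_2 = -4.5422.

r_{12} = -4.5422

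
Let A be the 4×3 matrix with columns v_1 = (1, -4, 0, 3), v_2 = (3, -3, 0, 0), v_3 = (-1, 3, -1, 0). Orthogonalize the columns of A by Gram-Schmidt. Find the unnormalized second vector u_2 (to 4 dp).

u_2 = (2.4231, -0.6923, 0.0000, -1.7308)

e_1 = v_1/‖v_1‖ = (1, -4, 0, 3)/5.0990 = (0.1961, -0.7845, 0.0000, 0.5883).
r_{12} = e_1·v_2 = 2.9417.
u_2 = v_2 − 2.9417·e_1 = (2.4231, -0.6923, 0.0000, -1.7308).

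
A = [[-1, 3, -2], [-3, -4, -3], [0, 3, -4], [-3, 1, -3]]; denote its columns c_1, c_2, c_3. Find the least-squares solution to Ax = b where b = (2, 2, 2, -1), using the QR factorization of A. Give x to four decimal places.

x = (0.6192, -0.2191, -0.7725)

c_1 = (-1, -3, 0, -3); ‖c_1‖ = 4.3589, so q_1 = (-0.2294, -0.6882, 0.0000, -0.6882).
q_1·c_2 = (-0.2294)·3 + (-0.6882)·(-4) + 0.0000·3 + (-0.6882)·1 = 1.3765.
u_2 = c_2 − 1.3765·q_1 = (3.3158, -3.0526, 3.0000, 1.9474).
‖u_2‖ = 5.7537, so q_2 = (0.5763, -0.5305, 0.5214, 0.3385).
q_1·c_3 = (-0.2294)·(-2) + (-0.6882)·(-3) + 0.0000·(-4) + (-0.6882)·(-3) = 4.5883; q_2·c_3 = 0.5763·(-2) + (-0.5305)·(-3) + 0.5214·(-4) + 0.3385·(-3) = -2.6619.
u_3 = c_3 − 4.5883·q_1 + 2.6619·q_2 = (0.5866, -1.2544, -2.6121, 1.0588).
‖u_3‖ = 3.1403, so q_3 = (0.1868, -0.3994, -0.8318, 0.3372).
Qᵀb = (-1.1471, 0.7958, -2.4260).
Back-substitute: x_3 = -2.4260/3.1403 = -0.7725.
x_2 = (0.7958 + 2.6619·(-0.7725))/5.7537 = -0.2191.
x_1 = (-1.1471 − 1.3765·(-0.2191) − 4.5883·(-0.7725))/4.3589 = 0.6192.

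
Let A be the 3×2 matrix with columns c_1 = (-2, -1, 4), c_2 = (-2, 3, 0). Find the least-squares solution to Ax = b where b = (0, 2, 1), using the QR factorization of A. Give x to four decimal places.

e_1 = c_1/‖c_1‖ = (-2, -1, 4)/4.5826 = (-0.4364, -0.2182, 0.8729).
r_{12} = e_1·c_2 = 0.2182.
u_2 = c_2 − 0.2182·e_1 = (-1.9048, 3.0476, -0.1905).
‖u_2‖ = 3.5989, so e_2 = (-0.5293, 0.8468, -0.0529).
Qᵀb = (0.4364, 1.6407).
Back-substitute: x_2 = 1.6407/3.5989 = 0.4559.
x_1 = (0.4364 − 0.2182·0.4559)/4.5826 = 0.0735.

x = (0.0735, 0.4559)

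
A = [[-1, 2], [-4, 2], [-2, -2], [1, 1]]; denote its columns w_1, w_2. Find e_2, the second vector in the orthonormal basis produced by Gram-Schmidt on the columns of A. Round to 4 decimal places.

e_1 = w_1/‖w_1‖ = (-1, -4, -2, 1)/4.6904 = (-0.2132, -0.8528, -0.4264, 0.2132).
r_{12} = e_1·w_2 = -1.0660.
u_2 = w_2 + 1.0660·e_1 = (1.7727, 1.0909, -2.4545, 1.2273).
‖u_2‖ = 3.4444, so e_2 = (0.5147, 0.3167, -0.7126, 0.3563).

e_2 = (0.5147, 0.3167, -0.7126, 0.3563)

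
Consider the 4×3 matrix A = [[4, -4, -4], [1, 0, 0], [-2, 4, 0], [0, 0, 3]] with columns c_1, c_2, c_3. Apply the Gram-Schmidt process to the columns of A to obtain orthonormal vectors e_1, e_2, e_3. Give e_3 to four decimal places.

e_1 = c_1/‖c_1‖ = (4, 1, -2, 0)/4.5826 = (0.8729, 0.2182, -0.4364, 0.0000).
r_{12} = e_1·c_2 = -5.2372.
u_2 = c_2 + 5.2372·e_1 = (0.5714, 1.1429, 1.7143, 0.0000).
‖u_2‖ = 2.1381, so e_2 = (0.2673, 0.5345, 0.8018, 0.0000).
r_{13} = e_1·c_3 = -3.4915; r_{23} = e_2·c_3 = -1.0690.
u_3 = c_3 + 3.4915·e_1 + 1.0690·e_2 = (-0.6667, 1.3333, -0.6667, 3.0000).
‖u_3‖ = 3.4157, so e_3 = (-0.1952, 0.3904, -0.1952, 0.8783).

e_3 = (-0.1952, 0.3904, -0.1952, 0.8783)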